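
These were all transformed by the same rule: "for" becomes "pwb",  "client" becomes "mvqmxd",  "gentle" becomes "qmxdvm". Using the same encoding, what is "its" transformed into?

qdc

Two shifts are in play — +8 for a/e/i/o/u, +10 for every other letter.
On its: i(vowel)+8=q, t(cons)+10=d, s(cons)+10=c.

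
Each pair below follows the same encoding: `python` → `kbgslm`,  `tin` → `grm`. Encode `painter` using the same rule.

kzrmgvi

Each pair mirrors across the alphabet (p↔k, y↔b, t↔g): positions sum to 25. Letters are reflected about the middle of the alphabet (position → 25−position): Atbash.
Applying it to painter: p↔k, a↔z, i↔r, n↔m, t↔g, e↔v, r↔i.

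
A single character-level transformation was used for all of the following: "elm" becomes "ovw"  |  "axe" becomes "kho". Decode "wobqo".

merge

Compare letters: e→o is +10, l→v is +10, m→w is +10 — a constant shift. Every letter moves 10 places later in the alphabet, wrapping around z→a.
Undoing it on wobqo: w−10=m, o−10=e, b−10=r, q−10=g, o−10=e.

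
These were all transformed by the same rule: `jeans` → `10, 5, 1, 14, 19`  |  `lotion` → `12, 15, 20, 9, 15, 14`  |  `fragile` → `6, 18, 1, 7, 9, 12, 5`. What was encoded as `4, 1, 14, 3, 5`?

dance

j is letter #10 and maps to 10: an offset of 0. Letters become their 1-indexed alphabet positions: a=1 … z=26.
Undoing it on 4, 1, 14, 3, 5: 4=d, 1=a, 14=n, 3=c, 5=e.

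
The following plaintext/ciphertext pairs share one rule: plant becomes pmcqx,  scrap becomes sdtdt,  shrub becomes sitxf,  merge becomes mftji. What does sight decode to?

In plant: p→p is +0, l→m is +1, a→c is +2, n→q is +3 — the shift increases by 1 each position. The shift increases by 1 at each position, starting from +0: 0, 1, 2, ….
Reversing it on sight: s−0=s, i−1=h, g−2=e, h−3=e, t−4=p.

sheep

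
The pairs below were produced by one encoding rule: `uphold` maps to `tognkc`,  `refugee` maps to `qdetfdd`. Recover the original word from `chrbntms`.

discount

This is a Caesar cipher with shift 25.
Reversing it on chrbntms: c−25=d, h−25=i, r−25=s, b−25=c, n−25=o, t−25=u, m−25=n, s−25=t.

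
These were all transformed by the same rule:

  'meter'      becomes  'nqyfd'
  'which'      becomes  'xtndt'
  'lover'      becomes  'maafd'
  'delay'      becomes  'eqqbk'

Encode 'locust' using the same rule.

mahvey

Shifts by position in meter: pos 0: m→n (+1), pos 1: e→q (+12), pos 2: t→y (+5), pos 3: e→f (+1), pos 4: r→d (+12) — repeating every 3. A repeating key of period 3 is used — shifts +1, +12, +5 over and over.
Applying it to locust: l+1=m, o+12=a, c+5=h, u+1=v, s+12=e, t+5=y.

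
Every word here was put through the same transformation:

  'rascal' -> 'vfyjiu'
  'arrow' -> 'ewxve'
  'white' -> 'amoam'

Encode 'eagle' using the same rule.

ifmsm

In rascal: r→v is +4, a→f is +5, s→y is +6, c→j is +7 — the shift increases by 1 each position. Each letter shifts forward by (position + 4), i.e. 4, 5, 6, … — the shift grows by one for each successive letter.
Applying it to eagle: e+4=i, a+5=f, g+6=m, l+7=s, e+8=m.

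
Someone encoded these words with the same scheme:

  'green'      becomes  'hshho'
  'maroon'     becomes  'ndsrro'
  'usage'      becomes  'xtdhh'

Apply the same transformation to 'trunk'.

usxol

Two shifts are in play — +3 for a/e/i/o/u, +1 for every other letter.
On trunk: t(cons)+1=u, r(cons)+1=s, u(vowel)+3=x, n(cons)+1=o, k(cons)+1=l.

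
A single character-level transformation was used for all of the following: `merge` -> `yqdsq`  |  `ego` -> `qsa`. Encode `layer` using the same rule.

xmkqd

Compare letters: m→y is +12, e→q is +12, r→d is +12 — a constant shift. It's a constant shift of +12 (ROT12).
For layer: l+12=x, a+12=m, y+12=k, e+12=q, r+12=d.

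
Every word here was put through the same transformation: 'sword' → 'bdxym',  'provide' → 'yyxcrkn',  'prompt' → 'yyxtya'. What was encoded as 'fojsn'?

Shifts by position in sword: pos 0: s→b (+9), pos 1: w→d (+7), pos 2: o→x (+9), pos 3: r→y (+7) — repeating every 2. The shifts repeat in a cycle of length 2: positions 0,1,… shift by +9, +7, then the pattern repeats.
Undoing it on fojsn: f−9=w, o−7=h, j−9=a, s−7=l, n−9=e.

whale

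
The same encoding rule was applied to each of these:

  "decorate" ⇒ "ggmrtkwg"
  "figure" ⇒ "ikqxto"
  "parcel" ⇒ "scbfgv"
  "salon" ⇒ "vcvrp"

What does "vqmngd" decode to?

socket

Shifts by position in decorate: pos 0: d→g (+3), pos 1: e→g (+2), pos 2: c→m (+10), pos 3: o→r (+3), pos 4: r→t (+2), pos 5: a→k (+10) — repeating every 3. It's a Vigenère-style cipher with numeric key [3,2,10]: position i shifts by key[i mod 3].
Reversing it on vqmngd: v−3=s, q−2=o, m−10=c, n−3=k, g−2=e, d−10=t.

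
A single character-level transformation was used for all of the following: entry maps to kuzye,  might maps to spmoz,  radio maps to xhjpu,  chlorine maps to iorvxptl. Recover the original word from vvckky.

Shifts by position in entry: pos 0: e→k (+6), pos 1: n→u (+7), pos 2: t→z (+6), pos 3: r→y (+7) — repeating every 2. It's a Vigenère-style cipher with numeric key [6,7]: position i shifts by key[i mod 2].
Undoing it on vvckky: v−6=p, v−7=o, c−6=w, k−7=d, k−6=e, y−7=r.

powder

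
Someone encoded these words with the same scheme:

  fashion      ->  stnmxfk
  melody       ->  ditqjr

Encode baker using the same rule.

The output letters match the input read backwards, each shifted +5: fashion reversed is noihsaf. Read the word backwards and shift each letter +5.
On baker: reverse → rekab; then shift: r+5=w, e+5=j, k+5=p, a+5=f, b+5=g.

wjpfg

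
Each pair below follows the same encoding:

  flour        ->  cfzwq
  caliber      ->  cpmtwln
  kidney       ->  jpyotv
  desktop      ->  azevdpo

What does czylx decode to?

manor

Two steps: reverse the string, then apply a Caesar shift of +11.
Decoding czylx: shift back: c−11=r, z−11=o, y−11=n, l−11=a, x−11=m → ronam; then reverse → manor.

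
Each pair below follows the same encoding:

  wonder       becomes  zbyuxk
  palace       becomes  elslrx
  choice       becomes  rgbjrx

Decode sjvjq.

w(22)→z(25) and o(14)→b(1) fit y≡3x+11 (mod 26); the inverse of 3 mod 26 is 9. Each letter's alphabet position (a=0..z=25) is mapped through 3·x+11 mod 26 — an affine cipher.
Undoing it on sjvjq: s(18)→9·(18−11)≡11=l; j(9)→9·(9−11)≡8=i; v(21)→9·(21−11)≡12=m; j(9)→9·(9−11)≡8=i; q(16)→9·(16−11)≡19=t (all mod 26).

limit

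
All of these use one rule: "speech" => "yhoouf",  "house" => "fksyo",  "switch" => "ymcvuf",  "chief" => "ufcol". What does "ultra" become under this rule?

stvba

Treating letters as 0–25, the rule is x ↦ 23x + 0 (mod 26).
For ultra: u(20)→23·20+0≡18=s; l(11)→23·11+0≡19=t; t(19)→23·19+0≡21=v; r(17)→23·17+0≡1=b; a(0)→23·0+0≡0=a (all mod 26).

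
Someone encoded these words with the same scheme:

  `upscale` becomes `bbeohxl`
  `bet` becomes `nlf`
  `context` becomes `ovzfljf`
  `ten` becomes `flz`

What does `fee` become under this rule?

rll

The shift depends on letter class: consonant p→b is +12, but vowel u→b is +7. Two shifts are in play — +7 for a/e/i/o/u, +12 for every other letter.
On fee: f(cons)+12=r, e(vowel)+7=l, e(vowel)+7=l.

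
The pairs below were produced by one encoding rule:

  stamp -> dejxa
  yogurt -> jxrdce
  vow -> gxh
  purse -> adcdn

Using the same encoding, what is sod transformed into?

dxo

The shift depends on letter class: consonant s→d is +11, but vowel a→j is +9. Two shifts are in play — +9 for a/e/i/o/u, +11 for every other letter.
On sod: s(cons)+11=d, o(vowel)+9=x, d(cons)+11=o.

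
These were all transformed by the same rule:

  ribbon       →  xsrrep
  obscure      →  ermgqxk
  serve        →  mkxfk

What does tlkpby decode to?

plenty

r(17)→x(23) and i(8)→s(18) fit y≡15x+2 (mod 26); the inverse of 15 mod 26 is 7. Treating letters as 0–25, the rule is x ↦ 15x + 2 (mod 26).
Reversing it on tlkpby: t(19)→7·(19−2)≡15=p; l(11)→7·(11−2)≡11=l; k(10)→7·(10−2)≡4=e; p(15)→7·(15−2)≡13=n; b(1)→7·(1−2)≡19=t; y(24)→7·(24−2)≡24=y (all mod 26).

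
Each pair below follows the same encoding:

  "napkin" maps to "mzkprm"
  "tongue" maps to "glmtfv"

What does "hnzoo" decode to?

Each letter is replaced by its mirror in the alphabet: a↔z, b↔y, c↔x, and so on (the Atbash cipher).
Undoing it on hnzoo: h↔s, n↔m, z↔a, o↔l, o↔l.

small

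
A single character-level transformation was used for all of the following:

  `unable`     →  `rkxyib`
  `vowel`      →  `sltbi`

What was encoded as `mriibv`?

pulley

Compare letters: u→r is +23, n→k is +23, a→x is +23 — a constant shift. Each letter is shifted forward by 23 in the alphabet (a Caesar shift of +23).
Decoding mriibv: m−23=p, r−23=u, i−23=l, i−23=l, b−23=e, v−23=y.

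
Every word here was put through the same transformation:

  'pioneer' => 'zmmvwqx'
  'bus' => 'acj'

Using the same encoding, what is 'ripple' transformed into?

mtxxqz

The output letters match the input read backwards, each shifted +8: pioneer reversed is reenoip. The word is reversed, then every letter is shifted forward by 8.
Applying it to ripple: reverse → elppir; then shift: e+8=m, l+8=t, p+8=x, p+8=x, i+8=q, r+8=z.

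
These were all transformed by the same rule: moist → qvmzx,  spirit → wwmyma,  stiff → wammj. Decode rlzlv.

never

Shifts by position in moist: pos 0: m→q (+4), pos 1: o→v (+7), pos 2: i→m (+4), pos 3: s→z (+7) — repeating every 2. A repeating key of period 2 is used — shifts +4, +7 over and over.
Undoing it on rlzlv: r−4=n, l−7=e, z−4=v, l−7=e, v−4=r.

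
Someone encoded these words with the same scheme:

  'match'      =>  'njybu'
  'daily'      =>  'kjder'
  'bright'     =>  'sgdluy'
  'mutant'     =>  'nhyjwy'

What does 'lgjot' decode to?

m(12)→n(13) and a(0)→j(9) fit y≡9x+9 (mod 26); the inverse of 9 mod 26 is 3. This is an affine cipher: with a=0,…,z=25, each position x becomes (9x+9) mod 26.
Reversing it on lgjot: l(11)→3·(11−9)≡6=g; g(6)→3·(6−9)≡17=r; j(9)→3·(9−9)≡0=a; o(14)→3·(14−9)≡15=p; t(19)→3·(19−9)≡4=e (all mod 26).

grape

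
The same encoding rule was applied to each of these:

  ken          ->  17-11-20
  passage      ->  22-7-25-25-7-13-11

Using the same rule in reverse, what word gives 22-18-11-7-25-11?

Each letter is replaced by its alphabet position (a=1..z=26) + 6.
Decoding 22-18-11-7-25-11: 22→(22−6)÷1=16=p, 18→(18−6)÷1=12=l, 11→(11−6)÷1=5=e, 7→(7−6)÷1=1=a, 25→(25−6)÷1=19=s, 11→(11−6)÷1=5=e.

please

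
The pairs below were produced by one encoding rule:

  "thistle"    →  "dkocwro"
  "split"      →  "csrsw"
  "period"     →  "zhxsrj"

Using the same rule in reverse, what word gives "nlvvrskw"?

A repeating key of period 3 is used — shifts +10, +3, +6 over and over.
Reversing it on nlvvrskw: n−10=d, l−3=i, v−6=p, v−10=l, r−3=o, s−6=m, k−10=a, w−3=t.

diplomat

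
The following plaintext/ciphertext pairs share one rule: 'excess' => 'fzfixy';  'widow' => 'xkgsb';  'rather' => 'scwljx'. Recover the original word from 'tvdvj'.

stare

In excess: e→f is +1, x→z is +2, c→f is +3, e→i is +4 — the shift increases by 1 each position. Each letter shifts forward by (position + 1), i.e. 1, 2, 3, … — the shift grows by one for each successive letter.
Reversing it on tvdvj: t−1=s, v−2=t, d−3=a, v−4=r, j−5=e.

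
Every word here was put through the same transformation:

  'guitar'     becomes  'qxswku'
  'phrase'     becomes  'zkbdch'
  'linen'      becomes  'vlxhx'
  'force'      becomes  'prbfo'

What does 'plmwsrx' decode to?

Shifts by position in guitar: pos 0: g→q (+10), pos 1: u→x (+3), pos 2: i→s (+10), pos 3: t→w (+3) — repeating every 2. A repeating key of period 2 is used — shifts +10, +3 over and over.
Undoing it on plmwsrx: p−10=f, l−3=i, m−10=c, w−3=t, s−10=i, r−3=o, x−10=n.

fiction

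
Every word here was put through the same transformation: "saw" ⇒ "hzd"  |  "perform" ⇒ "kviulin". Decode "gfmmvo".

tunnel

Each pair mirrors across the alphabet (s↔h, a↔z, w↔d): positions sum to 25. This is the alphabet-reversal cipher (Atbash): a becomes z, b becomes y, etc.
Decoding gfmmvo: g↔t, f↔u, m↔n, m↔n, v↔e, o↔l.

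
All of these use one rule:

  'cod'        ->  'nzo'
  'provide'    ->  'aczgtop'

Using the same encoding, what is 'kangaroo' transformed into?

vlyrlczz

Compare letters: c→n is +11, o→z is +11, d→o is +11 — a constant shift. Each letter is shifted forward by 11 in the alphabet (a Caesar shift of +11).
Applying it to kangaroo: k+11=v, a+11=l, n+11=y, g+11=r, a+11=l, r+11=c, o+11=z, o+11=z.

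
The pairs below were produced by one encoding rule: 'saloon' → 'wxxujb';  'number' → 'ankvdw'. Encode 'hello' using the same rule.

The output letters match the input read backwards, each shifted +9: saloon reversed is noolas. Two steps: reverse the string, then apply a Caesar shift of +9.
On hello: reverse → olleh; then shift: o+9=x, l+9=u, l+9=u, e+9=n, h+9=q.

xuunq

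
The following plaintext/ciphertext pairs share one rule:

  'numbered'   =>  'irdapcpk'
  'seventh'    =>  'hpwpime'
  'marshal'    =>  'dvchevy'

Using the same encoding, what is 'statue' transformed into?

n(13)→i(8) and u(20)→r(17) fit y≡5x+21 (mod 26); the inverse of 5 mod 26 is 21. Each letter's alphabet position (a=0..z=25) is mapped through 5·x+21 mod 26 — an affine cipher.
On statue: s(18)→5·18+21≡7=h; t(19)→5·19+21≡12=m; a(0)→5·0+21≡21=v; t(19)→5·19+21≡12=m; u(20)→5·20+21≡17=r; e(4)→5·4+21≡15=p (all mod 26).

hmvmrp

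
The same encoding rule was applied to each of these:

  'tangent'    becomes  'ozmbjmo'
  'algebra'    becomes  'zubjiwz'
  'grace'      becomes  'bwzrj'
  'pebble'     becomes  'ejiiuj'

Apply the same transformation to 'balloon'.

izuuvvm

t(19)→o(14) and a(0)→z(25) fit y≡9x+25 (mod 26); the inverse of 9 mod 26 is 3. Treating letters as 0–25, the rule is x ↦ 9x + 25 (mod 26).
On balloon: b(1)→9·1+25≡8=i; a(0)→9·0+25≡25=z; l(11)→9·11+25≡20=u; l(11)→9·11+25≡20=u; o(14)→9·14+25≡21=v; o(14)→9·14+25≡21=v; n(13)→9·13+25≡12=m (all mod 26).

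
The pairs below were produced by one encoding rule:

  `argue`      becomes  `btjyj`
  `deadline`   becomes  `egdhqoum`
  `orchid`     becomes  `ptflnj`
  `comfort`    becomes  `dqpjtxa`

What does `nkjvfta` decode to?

Letter i (0-indexed) is shifted by i+1, so successive shifts are 1, 2, 3, ….
Decoding nkjvfta: n−1=m, k−2=i, j−3=g, v−4=r, f−5=a, t−6=n, a−7=t.

migrant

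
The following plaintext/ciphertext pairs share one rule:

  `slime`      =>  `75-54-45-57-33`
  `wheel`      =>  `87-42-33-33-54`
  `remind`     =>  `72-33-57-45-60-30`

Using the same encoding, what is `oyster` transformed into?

63-93-75-78-33-72

s(#19)→75 and l(#12)→54: differences scale by 3, so n = 3·pos + 18. The formula is n = 3×(alphabet index, a=1) + 18.
For oyster: o=15→63, y=25→93, s=19→75, t=20→78, e=5→33, r=18→72.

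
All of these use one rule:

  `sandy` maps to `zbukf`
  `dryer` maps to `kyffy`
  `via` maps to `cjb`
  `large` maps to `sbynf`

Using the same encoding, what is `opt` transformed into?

pwa

The shift depends on letter class: consonant s→z is +7, but vowel a→b is +1. Two shifts are in play — +1 for a/e/i/o/u, +7 for every other letter.
Applying it to opt: o(vowel)+1=p, p(cons)+7=w, t(cons)+7=a.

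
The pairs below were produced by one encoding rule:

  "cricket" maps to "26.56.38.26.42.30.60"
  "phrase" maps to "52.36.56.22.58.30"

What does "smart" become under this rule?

c(#3)→26 and r(#18)→56: differences scale by 2, so n = 2·pos + 20. The formula is n = 2×(alphabet index, a=1) + 20.
Applying it to smart: s=19→58, m=13→46, a=1→22, r=18→56, t=20→60.

58.46.22.56.60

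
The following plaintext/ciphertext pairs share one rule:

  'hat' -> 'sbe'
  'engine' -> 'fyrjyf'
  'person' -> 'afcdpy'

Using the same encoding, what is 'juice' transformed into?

The shift depends on letter class: consonant h→s is +11, but vowel a→b is +1. Two shifts are in play — +1 for a/e/i/o/u, +11 for every other letter.
For juice: j(cons)+11=u, u(vowel)+1=v, i(vowel)+1=j, c(cons)+11=n, e(vowel)+1=f.

uvjnf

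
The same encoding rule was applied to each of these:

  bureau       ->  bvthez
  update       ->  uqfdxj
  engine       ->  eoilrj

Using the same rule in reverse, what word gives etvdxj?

estate

Letter i (0-indexed) is shifted by i+0, so successive shifts are 0, 1, 2, ….
Undoing it on etvdxj: e−0=e, t−1=s, v−2=t, d−3=a, x−4=t, j−5=e.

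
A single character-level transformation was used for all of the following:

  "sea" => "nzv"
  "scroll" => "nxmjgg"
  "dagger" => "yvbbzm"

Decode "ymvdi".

Compare letters: s→n is +21, e→z is +21, a→v is +21 — a constant shift. Each letter is shifted forward by 21 in the alphabet (a Caesar shift of +21).
Reversing it on ymvdi: y−21=d, m−21=r, v−21=a, d−21=i, i−21=n.

drain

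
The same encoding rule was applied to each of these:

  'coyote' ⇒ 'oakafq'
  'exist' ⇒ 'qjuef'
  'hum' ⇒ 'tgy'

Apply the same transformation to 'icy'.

Compare letters: c→o is +12, o→a is +12, y→k is +12 — a constant shift. Every letter moves 12 places later in the alphabet, wrapping around z→a.
On icy: i+12=u, c+12=o, y+12=k.

uok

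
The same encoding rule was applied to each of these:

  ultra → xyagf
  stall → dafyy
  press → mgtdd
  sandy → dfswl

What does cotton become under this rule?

zpaaps

Each letter's alphabet position (a=0..z=25) is mapped through 23·x+5 mod 26 — an affine cipher.
Applying it to cotton: c(2)→23·2+5≡25=z; o(14)→23·14+5≡15=p; t(19)→23·19+5≡0=a; t(19)→23·19+5≡0=a; o(14)→23·14+5≡15=p; n(13)→23·13+5≡18=s (all mod 26).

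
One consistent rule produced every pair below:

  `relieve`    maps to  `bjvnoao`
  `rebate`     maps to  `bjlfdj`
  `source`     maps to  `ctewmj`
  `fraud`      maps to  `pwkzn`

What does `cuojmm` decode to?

speech

Shifts by position in relieve: pos 0: r→b (+10), pos 1: e→j (+5), pos 2: l→v (+10), pos 3: i→n (+5) — repeating every 2. It's a Vigenère-style cipher with numeric key [10,5]: position i shifts by key[i mod 2].
Reversing it on cuojmm: c−10=s, u−5=p, o−10=e, j−5=e, m−10=c, m−5=h.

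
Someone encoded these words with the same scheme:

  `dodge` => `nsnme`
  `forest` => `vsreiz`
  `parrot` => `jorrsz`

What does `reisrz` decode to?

resort

d(3)→n(13) and o(14)→s(18) fit y≡17x+14 (mod 26); the inverse of 17 mod 26 is 23. Each letter's alphabet position (a=0..z=25) is mapped through 17·x+14 mod 26 — an affine cipher.
Decoding reisrz: r(17)→23·(17−14)≡17=r; e(4)→23·(4−14)≡4=e; i(8)→23·(8−14)≡18=s; s(18)→23·(18−14)≡14=o; r(17)→23·(17−14)≡17=r; z(25)→23·(25−14)≡19=t (all mod 26).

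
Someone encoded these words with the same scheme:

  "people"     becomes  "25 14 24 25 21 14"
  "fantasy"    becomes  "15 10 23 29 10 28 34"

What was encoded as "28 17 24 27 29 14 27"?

p is letter #16 and maps to 25: an offset of 9. Letters become their 1-based position plus 9 (so a→10, b→11, …).
Undoing it on 28 17 24 27 29 14 27: 28→(28−9)÷1=19=s, 17→(17−9)÷1=8=h, 24→(24−9)÷1=15=o, 27→(27−9)÷1=18=r, 29→(29−9)÷1=20=t, 14→(14−9)÷1=5=e, 27→(27−9)÷1=18=r.

shorter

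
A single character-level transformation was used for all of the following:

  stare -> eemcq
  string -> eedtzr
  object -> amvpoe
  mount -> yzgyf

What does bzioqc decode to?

powder

Shifts by position in stare: pos 0: s→e (+12), pos 1: t→e (+11), pos 2: a→m (+12), pos 3: r→c (+11) — repeating every 2. A repeating key of period 2 is used — shifts +12, +11 over and over.
Decoding bzioqc: b−12=p, z−11=o, i−12=w, o−11=d, q−12=e, c−11=r.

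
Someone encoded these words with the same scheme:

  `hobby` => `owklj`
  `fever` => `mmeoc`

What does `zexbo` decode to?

In hobby: h→o is +7, o→w is +8, b→k is +9, b→l is +10 — the shift increases by 1 each position. Letter i (0-indexed) is shifted by i+7, so successive shifts are 7, 8, 9, ….
Reversing it on zexbo: z−7=s, e−8=w, x−9=o, b−10=r, o−11=d.

sword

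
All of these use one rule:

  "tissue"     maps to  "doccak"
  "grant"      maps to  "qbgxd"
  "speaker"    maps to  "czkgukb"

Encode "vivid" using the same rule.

The shift depends on letter class: consonant t→d is +10, but vowel i→o is +6. Vowels shift forward by 6 and consonants shift forward by 10.
Applying it to vivid: v(cons)+10=f, i(vowel)+6=o, v(cons)+10=f, i(vowel)+6=o, d(cons)+10=n.

fofon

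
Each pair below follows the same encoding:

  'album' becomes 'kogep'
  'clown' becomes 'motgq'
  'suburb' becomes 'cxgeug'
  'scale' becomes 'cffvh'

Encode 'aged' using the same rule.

kjjn

Shifts by position in album: pos 0: a→k (+10), pos 1: l→o (+3), pos 2: b→g (+5), pos 3: u→e (+10), pos 4: m→p (+3) — repeating every 3. The shifts repeat in a cycle of length 3: positions 0,1,… shift by +10, +3, +5, then the pattern repeats.
For aged: a+10=k, g+3=j, e+5=j, d+10=n.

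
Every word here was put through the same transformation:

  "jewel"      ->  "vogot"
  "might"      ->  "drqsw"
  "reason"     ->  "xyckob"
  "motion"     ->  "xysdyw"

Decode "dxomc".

scent

The output letters match the input read backwards, each shifted +10: jewel reversed is lewej. Two steps: reverse the string, then apply a Caesar shift of +10.
Decoding dxomc: shift back: d−10=t, x−10=n, o−10=e, m−10=c, c−10=s → tnecs; then reverse → scent.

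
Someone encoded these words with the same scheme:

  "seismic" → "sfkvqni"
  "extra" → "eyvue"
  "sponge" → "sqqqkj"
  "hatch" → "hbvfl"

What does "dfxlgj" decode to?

In seismic: s→s is +0, e→f is +1, i→k is +2, s→v is +3 — the shift increases by 1 each position. Letter i (0-indexed) is shifted by i+0, so successive shifts are 0, 1, 2, ….
Undoing it on dfxlgj: d−0=d, f−1=e, x−2=v, l−3=i, g−4=c, j−5=e.

device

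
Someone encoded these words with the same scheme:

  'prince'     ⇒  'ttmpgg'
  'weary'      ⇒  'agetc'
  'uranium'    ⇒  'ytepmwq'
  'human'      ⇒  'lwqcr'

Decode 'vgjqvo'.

It's a Vigenère-style cipher with numeric key [4,2]: position i shifts by key[i mod 2].
Undoing it on vgjqvo: v−4=r, g−2=e, j−4=f, q−2=o, v−4=r, o−2=m.

reform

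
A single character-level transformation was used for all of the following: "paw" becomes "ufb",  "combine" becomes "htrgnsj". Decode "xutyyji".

spotted

It's a constant shift of +5 (ROT5).
Reversing it on xutyyji: x−5=s, u−5=p, t−5=o, y−5=t, y−5=t, j−5=e, i−5=d.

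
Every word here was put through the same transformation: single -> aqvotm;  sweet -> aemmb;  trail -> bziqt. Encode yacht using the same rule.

gikpb

This is a Caesar cipher with shift 8.
Applying it to yacht: y+8=g, a+8=i, c+8=k, h+8=p, t+8=b.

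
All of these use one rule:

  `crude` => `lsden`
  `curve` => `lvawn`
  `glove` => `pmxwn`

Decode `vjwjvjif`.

minimize

Shifts by position in crude: pos 0: c→l (+9), pos 1: r→s (+1), pos 2: u→d (+9), pos 3: d→e (+1) — repeating every 2. It's a Vigenère-style cipher with numeric key [9,1]: position i shifts by key[i mod 2].
Reversing it on vjwjvjif: v−9=m, j−1=i, w−9=n, j−1=i, v−9=m, j−1=i, i−9=z, f−1=e.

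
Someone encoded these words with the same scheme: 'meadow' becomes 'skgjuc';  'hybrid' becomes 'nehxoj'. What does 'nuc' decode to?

how

Compare letters: m→s is +6, e→k is +6, a→g is +6 — a constant shift. This is a Caesar cipher with shift 6.
Reversing it on nuc: n−6=h, u−6=o, c−6=w.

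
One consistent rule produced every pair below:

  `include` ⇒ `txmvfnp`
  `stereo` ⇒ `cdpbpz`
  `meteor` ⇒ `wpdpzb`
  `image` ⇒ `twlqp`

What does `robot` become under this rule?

bzlzd

The shift depends on letter class: consonant n→x is +10, but vowel i→t is +11. Two shifts are in play — +11 for a/e/i/o/u, +10 for every other letter.
For robot: r(cons)+10=b, o(vowel)+11=z, b(cons)+10=l, o(vowel)+11=z, t(cons)+10=d.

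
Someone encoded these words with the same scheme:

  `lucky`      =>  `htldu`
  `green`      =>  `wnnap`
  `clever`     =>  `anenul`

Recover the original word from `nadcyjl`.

capture

The word is reversed, then every letter is shifted forward by 9.
Undoing it on nadcyjl: shift back: n−9=e, a−9=r, d−9=u, c−9=t, y−9=p, j−9=a, l−9=c → erutpac; then reverse → capture.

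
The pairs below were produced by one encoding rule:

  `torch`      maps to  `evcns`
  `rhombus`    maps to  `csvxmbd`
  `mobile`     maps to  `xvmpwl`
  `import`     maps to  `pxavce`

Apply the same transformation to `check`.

Two shifts are in play — +7 for a/e/i/o/u, +11 for every other letter.
On check: c(cons)+11=n, h(cons)+11=s, e(vowel)+7=l, c(cons)+11=n, k(cons)+11=v.

nslnv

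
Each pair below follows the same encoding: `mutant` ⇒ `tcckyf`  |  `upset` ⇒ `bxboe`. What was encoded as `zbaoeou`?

Each letter shifts forward by (position + 7), i.e. 7, 8, 9, … — the shift grows by one for each successive letter.
Reversing it on zbaoeou: z−7=s, b−8=t, a−9=r, o−10=e, e−11=t, o−12=c, u−13=h.

stretch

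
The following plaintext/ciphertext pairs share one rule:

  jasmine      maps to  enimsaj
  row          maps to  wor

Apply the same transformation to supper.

reppus

The word is simply reversed.
Applying it to supper: reverse → reppus.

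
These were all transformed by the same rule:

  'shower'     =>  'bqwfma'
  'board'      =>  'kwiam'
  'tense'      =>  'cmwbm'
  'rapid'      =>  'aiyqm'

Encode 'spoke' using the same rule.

bywtm

The shift depends on letter class: consonant s→b is +9, but vowel o→w is +8. Vowels shift forward by 8 and consonants shift forward by 9.
Applying it to spoke: s(cons)+9=b, p(cons)+9=y, o(vowel)+8=w, k(cons)+9=t, e(vowel)+8=m.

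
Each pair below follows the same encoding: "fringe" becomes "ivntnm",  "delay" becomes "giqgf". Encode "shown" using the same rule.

In fringe: f→i is +3, r→v is +4, i→n is +5, n→t is +6 — the shift increases by 1 each position. The shift increases by 1 at each position, starting from +3: 3, 4, 5, ….
On shown: s+3=v, h+4=l, o+5=t, w+6=c, n+7=u.

vltcu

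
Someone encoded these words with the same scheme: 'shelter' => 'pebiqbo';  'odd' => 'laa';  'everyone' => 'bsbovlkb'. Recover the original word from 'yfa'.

This is a Caesar cipher with shift 23.
Decoding yfa: y−23=b, f−23=i, a−23=d.

bid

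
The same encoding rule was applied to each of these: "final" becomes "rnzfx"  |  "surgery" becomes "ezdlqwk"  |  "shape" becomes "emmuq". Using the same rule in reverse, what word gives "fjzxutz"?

tension

A repeating key of period 2 is used — shifts +12, +5 over and over.
Reversing it on fjzxutz: f−12=t, j−5=e, z−12=n, x−5=s, u−12=i, t−5=o, z−12=n.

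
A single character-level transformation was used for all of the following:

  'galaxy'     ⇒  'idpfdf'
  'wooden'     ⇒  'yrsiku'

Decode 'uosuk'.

In galaxy: g→i is +2, a→d is +3, l→p is +4, a→f is +5 — the shift increases by 1 each position. The shift increases by 1 at each position, starting from +2: 2, 3, 4, ….
Undoing it on uosuk: u−2=s, o−3=l, s−4=o, u−5=p, k−6=e.

slope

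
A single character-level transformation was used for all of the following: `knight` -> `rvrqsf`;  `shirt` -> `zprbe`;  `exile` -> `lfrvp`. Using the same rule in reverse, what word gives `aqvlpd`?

In knight: k→r is +7, n→v is +8, i→r is +9, g→q is +10 — the shift increases by 1 each position. Letter i (0-indexed) is shifted by i+7, so successive shifts are 7, 8, 9, ….
Decoding aqvlpd: a−7=t, q−8=i, v−9=m, l−10=b, p−11=e, d−12=r.

timber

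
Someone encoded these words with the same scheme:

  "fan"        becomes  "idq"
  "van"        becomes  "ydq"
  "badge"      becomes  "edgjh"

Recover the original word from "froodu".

collar

This is a Caesar cipher with shift 3.
Reversing it on froodu: f−3=c, r−3=o, o−3=l, o−3=l, d−3=a, u−3=r.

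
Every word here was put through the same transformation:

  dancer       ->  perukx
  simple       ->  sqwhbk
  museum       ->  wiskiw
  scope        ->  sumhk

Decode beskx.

d(3)→p(15) and a(0)→e(4) fit y≡21x+4 (mod 26); the inverse of 21 mod 26 is 5. Each letter's alphabet position (a=0..z=25) is mapped through 21·x+4 mod 26 — an affine cipher.
Decoding beskx: b(1)→5·(1−4)≡11=l; e(4)→5·(4−4)≡0=a; s(18)→5·(18−4)≡18=s; k(10)→5·(10−4)≡4=e; x(23)→5·(23−4)≡17=r (all mod 26).

laser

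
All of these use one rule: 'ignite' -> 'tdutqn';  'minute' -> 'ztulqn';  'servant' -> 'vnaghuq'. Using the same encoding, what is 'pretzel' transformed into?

kanqmne

i(8)→t(19) and g(6)→d(3) fit y≡21x+7 (mod 26); the inverse of 21 mod 26 is 5. This is an affine cipher: with a=0,…,z=25, each position x becomes (21x+7) mod 26.
For pretzel: p(15)→21·15+7≡10=k; r(17)→21·17+7≡0=a; e(4)→21·4+7≡13=n; t(19)→21·19+7≡16=q; z(25)→21·25+7≡12=m; e(4)→21·4+7≡13=n; l(11)→21·11+7≡4=e (all mod 26).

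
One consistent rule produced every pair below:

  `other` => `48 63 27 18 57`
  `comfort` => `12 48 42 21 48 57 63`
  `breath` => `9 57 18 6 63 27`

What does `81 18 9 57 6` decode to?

zebra

The formula is n = 3×(alphabet index, a=1) + 3.
Decoding 81 18 9 57 6: 81→(81−3)÷3=26=z, 18→(18−3)÷3=5=e, 9→(9−3)÷3=2=b, 57→(57−3)÷3=18=r, 6→(6−3)÷3=1=a.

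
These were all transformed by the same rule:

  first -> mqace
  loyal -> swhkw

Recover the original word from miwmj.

fancy

Letter i (0-indexed) is shifted by i+7, so successive shifts are 7, 8, 9, ….
Undoing it on miwmj: m−7=f, i−8=a, w−9=n, m−10=c, j−11=y.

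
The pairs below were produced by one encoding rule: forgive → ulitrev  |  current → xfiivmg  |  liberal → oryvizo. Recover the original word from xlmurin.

confirm

Each pair mirrors across the alphabet (f↔u, o↔l, r↔i): positions sum to 25. Each letter is replaced by its mirror in the alphabet: a↔z, b↔y, c↔x, and so on (the Atbash cipher).
Reversing it on xlmurin: x↔c, l↔o, m↔n, u↔f, r↔i, i↔r, n↔m.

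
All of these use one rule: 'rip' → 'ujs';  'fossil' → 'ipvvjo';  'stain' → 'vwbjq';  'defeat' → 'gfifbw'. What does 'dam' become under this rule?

gbp

The rule splits by letter class: vowels +1, consonants +3.
Applying it to dam: d(cons)+3=g, a(vowel)+1=b, m(cons)+3=p.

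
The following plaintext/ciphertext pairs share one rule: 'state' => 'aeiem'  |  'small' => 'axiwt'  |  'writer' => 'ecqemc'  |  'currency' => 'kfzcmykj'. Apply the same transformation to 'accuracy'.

inkfzlkj

Shifts by position in state: pos 0: s→a (+8), pos 1: t→e (+11), pos 2: a→i (+8), pos 3: t→e (+11) — repeating every 2. The shifts repeat in a cycle of length 2: positions 0,1,… shift by +8, +11, then the pattern repeats.
For accuracy: a+8=i, c+11=n, c+8=k, u+11=f, r+8=z, a+11=l, c+8=k, y+11=j.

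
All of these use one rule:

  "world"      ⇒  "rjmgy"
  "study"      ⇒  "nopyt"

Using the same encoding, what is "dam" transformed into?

yvh

Compare letters: w→r is +21, o→j is +21, r→m is +21 — a constant shift. Each letter is shifted forward by 21 in the alphabet (a Caesar shift of +21).
Applying it to dam: d+21=y, a+21=v, m+21=h.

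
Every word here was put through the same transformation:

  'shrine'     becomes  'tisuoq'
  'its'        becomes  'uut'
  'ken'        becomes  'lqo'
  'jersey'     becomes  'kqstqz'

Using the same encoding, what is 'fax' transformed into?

The shift depends on letter class: consonant s→t is +1, but vowel i→u is +12. The rule splits by letter class: vowels +12, consonants +1.
On fax: f(cons)+1=g, a(vowel)+12=m, x(cons)+1=y.

gmy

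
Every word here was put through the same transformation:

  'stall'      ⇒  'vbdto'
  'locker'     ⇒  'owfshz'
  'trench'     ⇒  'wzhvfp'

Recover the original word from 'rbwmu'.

otter

Shifts by position in stall: pos 0: s→v (+3), pos 1: t→b (+8), pos 2: a→d (+3), pos 3: l→t (+8) — repeating every 2. It's a Vigenère-style cipher with numeric key [3,8]: position i shifts by key[i mod 2].
Decoding rbwmu: r−3=o, b−8=t, w−3=t, m−8=e, u−3=r.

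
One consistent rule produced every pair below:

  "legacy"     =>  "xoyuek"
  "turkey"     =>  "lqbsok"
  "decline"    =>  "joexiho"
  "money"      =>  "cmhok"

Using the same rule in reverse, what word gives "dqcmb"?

humor

l(11)→x(23) and e(4)→o(14) fit y≡5x+20 (mod 26); the inverse of 5 mod 26 is 21. Each letter's alphabet position (a=0..z=25) is mapped through 5·x+20 mod 26 — an affine cipher.
Reversing it on dqcmb: d(3)→21·(3−20)≡7=h; q(16)→21·(16−20)≡20=u; c(2)→21·(2−20)≡12=m; m(12)→21·(12−20)≡14=o; b(1)→21·(1−20)≡17=r (all mod 26).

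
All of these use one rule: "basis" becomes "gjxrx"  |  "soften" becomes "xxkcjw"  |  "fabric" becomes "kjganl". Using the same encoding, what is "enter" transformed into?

jwynw

Shifts by position in basis: pos 0: b→g (+5), pos 1: a→j (+9), pos 2: s→x (+5), pos 3: i→r (+9) — repeating every 2. A repeating key of period 2 is used — shifts +5, +9 over and over.
For enter: e+5=j, n+9=w, t+5=y, e+9=n, r+5=w.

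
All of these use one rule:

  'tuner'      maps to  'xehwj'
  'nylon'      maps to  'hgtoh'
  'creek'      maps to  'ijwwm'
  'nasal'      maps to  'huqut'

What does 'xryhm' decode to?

t(19)→x(23) and u(20)→e(4) fit y≡7x+20 (mod 26); the inverse of 7 mod 26 is 15. This is an affine cipher: with a=0,…,z=25, each position x becomes (7x+20) mod 26.
Reversing it on xryhm: x(23)→15·(23−20)≡19=t; r(17)→15·(17−20)≡7=h; y(24)→15·(24−20)≡8=i; h(7)→15·(7−20)≡13=n; m(12)→15·(12−20)≡10=k (all mod 26).

think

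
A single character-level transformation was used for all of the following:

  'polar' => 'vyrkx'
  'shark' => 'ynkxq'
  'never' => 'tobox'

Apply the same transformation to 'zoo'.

fyy

Two shifts are in play — +10 for a/e/i/o/u, +6 for every other letter.
On zoo: z(cons)+6=f, o(vowel)+10=y, o(vowel)+10=y.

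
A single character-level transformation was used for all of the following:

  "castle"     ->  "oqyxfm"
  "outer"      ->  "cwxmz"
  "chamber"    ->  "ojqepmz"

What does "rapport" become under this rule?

c(2)→o(14) and a(0)→q(16) fit y≡25x+16 (mod 26); the inverse of 25 mod 26 is 25. Treating letters as 0–25, the rule is x ↦ 25x + 16 (mod 26).
Applying it to rapport: r(17)→25·17+16≡25=z; a(0)→25·0+16≡16=q; p(15)→25·15+16≡1=b; p(15)→25·15+16≡1=b; o(14)→25·14+16≡2=c; r(17)→25·17+16≡25=z; t(19)→25·19+16≡23=x (all mod 26).

zqbbczx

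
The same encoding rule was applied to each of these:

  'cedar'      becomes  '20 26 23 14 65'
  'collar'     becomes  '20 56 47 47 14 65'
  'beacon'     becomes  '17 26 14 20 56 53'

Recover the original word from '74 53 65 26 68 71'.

c(#3)→20 and e(#5)→26: differences scale by 3, so n = 3·pos + 11. The formula is n = 3×(alphabet index, a=1) + 11.
Decoding 74 53 65 26 68 71: 74→(74−11)÷3=21=u, 53→(53−11)÷3=14=n, 65→(65−11)÷3=18=r, 26→(26−11)÷3=5=e, 68→(68−11)÷3=19=s, 71→(71−11)÷3=20=t.

unrest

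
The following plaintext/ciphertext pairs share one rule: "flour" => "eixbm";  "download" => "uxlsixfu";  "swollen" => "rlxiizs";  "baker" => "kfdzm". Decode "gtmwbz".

Each letter's alphabet position (a=0..z=25) is mapped through 5·x+5 mod 26 — an affine cipher.
Reversing it on gtmwbz: g(6)→21·(6−5)≡21=v; t(19)→21·(19−5)≡8=i; m(12)→21·(12−5)≡17=r; w(22)→21·(22−5)≡19=t; b(1)→21·(1−5)≡20=u; z(25)→21·(25−5)≡4=e (all mod 26).

virtue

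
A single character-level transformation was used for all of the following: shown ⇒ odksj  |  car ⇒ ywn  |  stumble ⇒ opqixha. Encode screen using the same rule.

Each letter is shifted forward by 22 in the alphabet (a Caesar shift of +22).
On screen: s+22=o, c+22=y, r+22=n, e+22=a, e+22=a, n+22=j.

oynaaj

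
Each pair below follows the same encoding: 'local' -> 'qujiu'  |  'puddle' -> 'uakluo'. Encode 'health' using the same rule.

mkhtcr

Each letter shifts forward by (position + 5), i.e. 5, 6, 7, … — the shift grows by one for each successive letter.
Applying it to health: h+5=m, e+6=k, a+7=h, l+8=t, t+9=c, h+10=r.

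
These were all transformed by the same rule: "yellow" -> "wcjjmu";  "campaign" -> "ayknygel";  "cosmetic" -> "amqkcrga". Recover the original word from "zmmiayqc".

Compare letters: y→w is +24, e→c is +24, l→j is +24 — a constant shift. Each letter is shifted forward by 24 in the alphabet (a Caesar shift of +24).
Undoing it on zmmiayqc: z−24=b, m−24=o, m−24=o, i−24=k, a−24=c, y−24=a, q−24=s, c−24=e.

bookcase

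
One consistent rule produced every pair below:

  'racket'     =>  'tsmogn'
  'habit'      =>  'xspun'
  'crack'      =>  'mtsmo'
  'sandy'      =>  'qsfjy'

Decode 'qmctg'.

r(17)→t(19) and a(0)→s(18) fit y≡23x+18 (mod 26); the inverse of 23 mod 26 is 17. Each letter's alphabet position (a=0..z=25) is mapped through 23·x+18 mod 26 — an affine cipher.
Undoing it on qmctg: q(16)→17·(16−18)≡18=s; m(12)→17·(12−18)≡2=c; c(2)→17·(2−18)≡14=o; t(19)→17·(19−18)≡17=r; g(6)→17·(6−18)≡4=e (all mod 26).

score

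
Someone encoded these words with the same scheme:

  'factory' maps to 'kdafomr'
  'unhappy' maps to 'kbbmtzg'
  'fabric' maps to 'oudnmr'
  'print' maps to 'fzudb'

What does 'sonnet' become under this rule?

The output letters match the input read backwards, each shifted +12: factory reversed is yrotcaf. The word is reversed, then every letter is shifted forward by 12.
On sonnet: reverse → tennos; then shift: t+12=f, e+12=q, n+12=z, n+12=z, o+12=a, s+12=e.

fqzzae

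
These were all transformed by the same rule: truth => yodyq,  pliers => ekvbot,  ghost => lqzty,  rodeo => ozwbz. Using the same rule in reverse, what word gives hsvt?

This is an affine cipher: with a=0,…,z=25, each position x becomes (5x+7) mod 26.
Reversing it on hsvt: h(7)→21·(7−7)≡0=a; s(18)→21·(18−7)≡23=x; v(21)→21·(21−7)≡8=i; t(19)→21·(19−7)≡18=s (all mod 26).

axis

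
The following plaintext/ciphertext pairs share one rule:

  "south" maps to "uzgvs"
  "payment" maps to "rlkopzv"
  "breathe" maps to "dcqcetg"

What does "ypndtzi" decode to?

Shifts by position in south: pos 0: s→u (+2), pos 1: o→z (+11), pos 2: u→g (+12), pos 3: t→v (+2), pos 4: h→s (+11) — repeating every 3. It's a Vigenère-style cipher with numeric key [2,11,12]: position i shifts by key[i mod 3].
Decoding ypndtzi: y−2=w, p−11=e, n−12=b, d−2=b, t−11=i, z−12=n, i−2=g.

webbing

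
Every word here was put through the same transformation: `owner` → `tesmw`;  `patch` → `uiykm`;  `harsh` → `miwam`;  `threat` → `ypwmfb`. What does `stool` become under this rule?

Shifts by position in owner: pos 0: o→t (+5), pos 1: w→e (+8), pos 2: n→s (+5), pos 3: e→m (+8) — repeating every 2. A repeating key of period 2 is used — shifts +5, +8 over and over.
Applying it to stool: s+5=x, t+8=b, o+5=t, o+8=w, l+5=q.

xbtwq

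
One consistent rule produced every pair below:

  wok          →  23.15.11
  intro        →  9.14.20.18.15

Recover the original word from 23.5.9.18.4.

weird

w is letter #23 and maps to 23: an offset of 0. Letters become their 1-indexed alphabet positions: a=1 … z=26.
Reversing it on 23.5.9.18.4: 23=w, 5=e, 9=i, 18=r, 4=d.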